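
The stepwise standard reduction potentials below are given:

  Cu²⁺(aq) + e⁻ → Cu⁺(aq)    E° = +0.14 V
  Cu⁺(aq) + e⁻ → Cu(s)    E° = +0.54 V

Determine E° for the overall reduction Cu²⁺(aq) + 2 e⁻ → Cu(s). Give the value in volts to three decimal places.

Adding the free-energy changes (−nFE°) of the two steps gives −n₃FE°₃ = −n₁FE°₁ − n₂FE°₂.
E°₃ = (1×+0.14 + 1×+0.54) / 2 = (+0.680) / 2 = +0.340 V.

+0.340 V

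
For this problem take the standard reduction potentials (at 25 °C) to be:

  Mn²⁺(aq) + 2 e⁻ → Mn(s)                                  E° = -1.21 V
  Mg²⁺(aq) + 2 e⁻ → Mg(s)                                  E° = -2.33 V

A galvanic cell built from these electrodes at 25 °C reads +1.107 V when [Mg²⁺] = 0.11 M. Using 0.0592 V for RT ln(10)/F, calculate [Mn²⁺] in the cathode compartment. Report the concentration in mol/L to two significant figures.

0.040 M

Mn²⁺/Mn is the cathode, Mg²⁺/Mg the anode: E°cell = +1.12 V, n = 2.
Overall reaction: Mn²⁺(aq) + Mg(s) → Mn(s) + Mg²⁺(aq); Q = [Mg²⁺]^1/[Mn²⁺]^1.
From E = E° − (0.0592/n) log Q: log Q = (E° − E)·n/0.0592 = (+1.12 − (+1.107))·2/0.0592 = 0.4392.
So 1·log[Mn²⁺] = 1·log(0.11) − log Q = -0.9586 − (0.4392) = -1.3978; [Mn²⁺] = 10^(-1.3978) ≈ 0.040 M.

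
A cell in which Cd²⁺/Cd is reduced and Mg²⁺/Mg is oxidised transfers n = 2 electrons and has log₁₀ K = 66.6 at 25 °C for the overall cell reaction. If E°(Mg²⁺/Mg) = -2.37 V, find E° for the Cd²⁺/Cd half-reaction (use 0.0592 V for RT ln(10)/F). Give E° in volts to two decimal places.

E°cell = (0.0592/n)·log K = (0.0592/2)(66.6) = +1.971 V.
Since Cd²⁺/Cd is the cathode and Mg²⁺/Mg the anode, E°cell = E°(Cd²⁺/Cd) − E°(Mg²⁺/Mg).
So E°(Cd²⁺/Cd) = E°cell + E°(Mg²⁺/Mg) = +1.971 + (-2.37) = -0.40 V.

-0.40 V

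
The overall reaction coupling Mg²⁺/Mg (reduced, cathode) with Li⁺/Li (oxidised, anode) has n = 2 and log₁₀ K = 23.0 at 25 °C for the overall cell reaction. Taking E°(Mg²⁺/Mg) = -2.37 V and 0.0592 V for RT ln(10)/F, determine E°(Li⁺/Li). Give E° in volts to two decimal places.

E°cell = (0.0592/n)·log K = (0.0592/2)(23.0) = +0.681 V.
Since Mg²⁺/Mg is the cathode and Li⁺/Li the anode, E°cell = E°(Mg²⁺/Mg) − E°(Li⁺/Li).
So E°(Li⁺/Li) = E°(Mg²⁺/Mg) − E°cell = (-2.37) − (+0.681) = -3.05 V.

-3.05 V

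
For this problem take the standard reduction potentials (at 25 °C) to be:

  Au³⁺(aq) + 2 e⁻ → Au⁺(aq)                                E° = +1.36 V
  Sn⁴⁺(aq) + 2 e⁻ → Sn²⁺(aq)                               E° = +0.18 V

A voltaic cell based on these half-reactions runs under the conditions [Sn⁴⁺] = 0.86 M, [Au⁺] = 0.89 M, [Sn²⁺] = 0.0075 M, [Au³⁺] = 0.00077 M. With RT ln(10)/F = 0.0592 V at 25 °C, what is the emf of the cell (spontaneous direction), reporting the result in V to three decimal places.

+1.028 V

Au³⁺/Au⁺ is the cathode (higher E°), Sn⁴⁺/Sn²⁺ the anode: E°cell = +1.36 − (+0.18) = +1.18 V, n = 2.
Overall: Au³⁺(aq) + Sn²⁺(aq) → Au⁺(aq) + Sn⁴⁺(aq)
Q = [Au⁺]·[Sn⁴⁺] / ([Au³⁺]·[Sn²⁺]); log Q = 5.122.
E = E° − (0.0592/n) log Q = +1.18 − (0.0592/2)(5.122) = +1.028 V.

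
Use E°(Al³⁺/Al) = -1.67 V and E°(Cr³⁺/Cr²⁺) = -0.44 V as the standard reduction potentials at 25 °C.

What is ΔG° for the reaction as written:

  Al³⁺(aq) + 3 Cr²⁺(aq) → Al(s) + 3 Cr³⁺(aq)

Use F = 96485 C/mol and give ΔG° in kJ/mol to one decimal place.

+356.0 kJ/mol

As written, Al³⁺/Al is reduced (cathode) and Cr³⁺/Cr²⁺ is oxidised (anode), so E°cell = (-1.67) − (-0.44) = -1.23 V.
Balancing electrons gives n = 3.
ΔG° = −nFE° = −(3)(96485)(-1.23) = 356,030 J = +356.0 kJ/mol.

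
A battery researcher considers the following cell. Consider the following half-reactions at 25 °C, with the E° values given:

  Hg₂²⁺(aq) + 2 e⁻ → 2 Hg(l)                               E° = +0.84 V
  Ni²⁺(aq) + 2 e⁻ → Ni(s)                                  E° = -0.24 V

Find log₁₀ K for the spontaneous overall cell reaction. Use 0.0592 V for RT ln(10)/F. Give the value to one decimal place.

Cathode: Hg₂²⁺/Hg; anode: Ni²⁺/Ni. E°cell = +1.08 V, n = 2.
log K = nE°cell / 0.0592 = (2)(+1.08) / 0.0592 = 36.5.

36.5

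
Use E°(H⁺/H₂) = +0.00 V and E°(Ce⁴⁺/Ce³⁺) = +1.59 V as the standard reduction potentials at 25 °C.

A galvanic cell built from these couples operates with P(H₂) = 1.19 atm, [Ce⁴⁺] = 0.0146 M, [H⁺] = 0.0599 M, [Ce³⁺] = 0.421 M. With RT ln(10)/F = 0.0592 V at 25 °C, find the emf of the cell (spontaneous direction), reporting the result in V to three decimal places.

+1.578 V

Ce⁴⁺/Ce³⁺ is the cathode (higher E°), H⁺/H₂ the anode: E°cell = +1.59 − (+0.00) = +1.59 V, n = 2.
Overall: 2 Ce⁴⁺(aq) + H₂(g) → 2 Ce³⁺(aq) + 2 H⁺(aq)
Q = [Ce³⁺]^2·[H⁺]^2 / ([Ce⁴⁺]^2·P(H₂)); log Q = 0.399.
E = E° − (0.0592/n) log Q = +1.59 − (0.0592/2)(0.399) = +1.578 V.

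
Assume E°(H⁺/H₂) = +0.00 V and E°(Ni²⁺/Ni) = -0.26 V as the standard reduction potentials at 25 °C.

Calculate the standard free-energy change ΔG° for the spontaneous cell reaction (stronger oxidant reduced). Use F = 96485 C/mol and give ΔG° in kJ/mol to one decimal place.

-50.2 kJ/mol

H⁺/H₂ (E° = +0.00 V) is the cathode; Ni²⁺/Ni (E° = -0.26 V) is the anode, so E°cell = +0.26 V.
Balancing electrons gives n = 2 (lcm of 2 and 2).
ΔG° = −nFE° = −(2)(96485)(+0.26) = -50,172 J = -50.2 kJ/mol.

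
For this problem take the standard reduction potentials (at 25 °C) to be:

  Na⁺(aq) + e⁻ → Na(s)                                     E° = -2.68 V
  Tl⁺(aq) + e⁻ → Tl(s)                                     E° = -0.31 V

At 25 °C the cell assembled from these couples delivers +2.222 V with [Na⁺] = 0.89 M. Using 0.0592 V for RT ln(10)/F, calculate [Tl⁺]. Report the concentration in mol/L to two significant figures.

0.0028 M

Tl⁺/Tl is the cathode, Na⁺/Na the anode: E°cell = +2.37 V, n = 1.
Overall reaction: Tl⁺(aq) + Na(s) → Tl(s) + Na⁺(aq); Q = [Na⁺]^1/[Tl⁺]^1.
From E = E° − (0.0592/n) log Q: log Q = (E° − E)·n/0.0592 = (+2.37 − (+2.222))·1/0.0592 = 2.5000.
So 1·log[Tl⁺] = 1·log(0.89) − log Q = -0.0506 − (2.5000) = -2.5506; [Tl⁺] = 10^(-2.5506) ≈ 0.0028 M.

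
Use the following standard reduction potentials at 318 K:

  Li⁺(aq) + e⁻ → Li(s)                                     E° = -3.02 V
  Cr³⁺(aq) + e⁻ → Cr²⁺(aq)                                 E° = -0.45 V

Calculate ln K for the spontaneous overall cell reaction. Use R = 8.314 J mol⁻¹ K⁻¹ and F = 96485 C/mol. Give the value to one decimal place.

Cathode: Cr³⁺/Cr²⁺; anode: Li⁺/Li. E°cell = (-0.45) − (-3.02) = +2.57 V, with n = 1.
ΔG° = −nFE° = −RT ln K, so ln K = nFE°/(RT) = (1)(96485)(+2.57) / ((8.314)(318)) = 93.790.

93.8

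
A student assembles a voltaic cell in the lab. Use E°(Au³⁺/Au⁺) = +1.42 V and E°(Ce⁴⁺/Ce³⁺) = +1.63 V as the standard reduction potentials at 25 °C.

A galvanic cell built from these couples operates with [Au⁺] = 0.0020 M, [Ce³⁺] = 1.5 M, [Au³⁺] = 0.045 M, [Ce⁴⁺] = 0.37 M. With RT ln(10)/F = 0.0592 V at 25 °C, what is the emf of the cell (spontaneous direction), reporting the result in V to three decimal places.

+0.134 V

Ce⁴⁺/Ce³⁺ is the cathode (higher E°), Au³⁺/Au⁺ the anode: E°cell = +1.63 − (+1.42) = +0.21 V, n = 2.
Overall: 2 Ce⁴⁺(aq) + Au⁺(aq) → 2 Ce³⁺(aq) + Au³⁺(aq)
Q = [Ce³⁺]^2·[Au³⁺] / ([Ce⁴⁺]^2·[Au⁺]); log Q = 2.568.
E = E° − (0.0592/n) log Q = +0.21 − (0.0592/2)(2.568) = +0.134 V.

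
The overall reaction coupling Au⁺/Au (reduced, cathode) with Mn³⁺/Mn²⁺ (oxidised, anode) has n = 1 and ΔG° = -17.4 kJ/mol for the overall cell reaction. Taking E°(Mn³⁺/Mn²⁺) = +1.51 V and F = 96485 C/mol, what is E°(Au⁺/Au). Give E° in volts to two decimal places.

E°cell = −ΔG°/(nF) = −(-17.4×10³)/((1)(96485)) = +0.180 V.
Since Au⁺/Au is the cathode and Mn³⁺/Mn²⁺ the anode, E°cell = E°(Au⁺/Au) − E°(Mn³⁺/Mn²⁺).
So E°(Au⁺/Au) = E°cell + E°(Mn³⁺/Mn²⁺) = +0.180 + (+1.51) = +1.69 V.

+1.69 V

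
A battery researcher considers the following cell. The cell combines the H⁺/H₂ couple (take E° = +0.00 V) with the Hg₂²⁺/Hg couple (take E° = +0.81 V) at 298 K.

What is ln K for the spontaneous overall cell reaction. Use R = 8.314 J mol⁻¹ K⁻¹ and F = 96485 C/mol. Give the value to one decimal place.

63.1

Cathode: Hg₂²⁺/Hg; anode: H⁺/H₂. E°cell = (+0.81) − (+0.00) = +0.81 V, with n = 2.
ΔG° = −nFE° = −RT ln K, so ln K = nFE°/(RT) = (2)(96485)(+0.81) / ((8.314)(298)) = 63.088.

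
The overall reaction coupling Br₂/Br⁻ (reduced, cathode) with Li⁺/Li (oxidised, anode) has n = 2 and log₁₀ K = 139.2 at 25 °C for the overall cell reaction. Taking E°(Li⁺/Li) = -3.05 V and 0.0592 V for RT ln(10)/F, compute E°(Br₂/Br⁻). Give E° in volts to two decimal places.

E°cell = (0.0592/n)·log K = (0.0592/2)(139.2) = +4.120 V.
Since Br₂/Br⁻ is the cathode and Li⁺/Li the anode, E°cell = E°(Br₂/Br⁻) − E°(Li⁺/Li).
So E°(Br₂/Br⁻) = E°cell + E°(Li⁺/Li) = +4.120 + (-3.05) = +1.07 V.

+1.07 V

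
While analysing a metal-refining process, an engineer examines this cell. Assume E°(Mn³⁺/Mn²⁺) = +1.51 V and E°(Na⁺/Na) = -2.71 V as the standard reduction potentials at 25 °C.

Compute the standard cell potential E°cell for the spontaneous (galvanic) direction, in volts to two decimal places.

The Mn³⁺/Mn²⁺ couple has the higher reduction potential, so it is the cathode; Na⁺/Na is oxidised at the anode.
E°cell = E°(cathode) − E°(anode) = (+1.51) − (-2.71) = +4.22 V.

+4.22 V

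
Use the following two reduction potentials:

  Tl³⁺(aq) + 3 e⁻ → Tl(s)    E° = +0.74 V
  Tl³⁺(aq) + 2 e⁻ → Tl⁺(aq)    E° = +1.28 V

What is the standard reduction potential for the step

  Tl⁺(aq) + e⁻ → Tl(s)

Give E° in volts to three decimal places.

-0.340 V

Sequential free energies add, so n₃E°₃ = n₁E°₁ + n₂E°₂.
With n₃ = 3, and the known step contributing 2×(+1.28) V, the unknown satisfies 1·E° = 3×(+0.74) − 2×(+1.28) = -0.340.
E° = -0.340 / 1 = -0.340 V.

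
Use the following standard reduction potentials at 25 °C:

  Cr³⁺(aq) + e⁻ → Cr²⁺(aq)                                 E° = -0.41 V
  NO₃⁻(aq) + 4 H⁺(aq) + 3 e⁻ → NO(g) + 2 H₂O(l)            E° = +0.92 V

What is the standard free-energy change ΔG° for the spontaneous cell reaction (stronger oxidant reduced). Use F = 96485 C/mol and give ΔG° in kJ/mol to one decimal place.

-385.0 kJ/mol

NO₃⁻/NO (E° = +0.92 V) is the cathode; Cr³⁺/Cr²⁺ (E° = -0.41 V) is the anode, so E°cell = +1.33 V.
Balancing electrons gives n = 3 (lcm of 3 and 1).
ΔG° = −nFE° = −(3)(96485)(+1.33) = -384,975 J = -385.0 kJ/mol.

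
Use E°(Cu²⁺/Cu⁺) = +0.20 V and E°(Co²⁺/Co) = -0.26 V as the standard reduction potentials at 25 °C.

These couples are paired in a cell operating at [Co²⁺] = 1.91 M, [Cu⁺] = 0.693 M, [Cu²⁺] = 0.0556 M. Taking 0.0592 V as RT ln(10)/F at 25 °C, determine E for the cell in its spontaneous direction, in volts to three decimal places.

Cu²⁺/Cu⁺ is the cathode (higher E°), Co²⁺/Co the anode: E°cell = +0.20 − (-0.26) = +0.46 V, n = 2.
Overall: 2 Cu²⁺(aq) + Co(s) → 2 Cu⁺(aq) + Co²⁺(aq)
Q = [Cu⁺]^2·[Co²⁺] / ([Cu²⁺]^2); log Q = 2.472.
E = E° − (0.0592/n) log Q = +0.46 − (0.0592/2)(2.472) = +0.387 V.

+0.387 V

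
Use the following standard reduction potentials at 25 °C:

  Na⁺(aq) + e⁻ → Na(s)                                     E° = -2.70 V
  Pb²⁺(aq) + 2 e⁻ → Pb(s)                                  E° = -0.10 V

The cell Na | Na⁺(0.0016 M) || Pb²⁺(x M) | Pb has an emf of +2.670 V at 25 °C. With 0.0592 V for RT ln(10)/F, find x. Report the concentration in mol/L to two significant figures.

Pb²⁺/Pb is the cathode, Na⁺/Na the anode: E°cell = +2.60 V, n = 2.
Overall reaction: Pb²⁺(aq) + 2 Na(s) → Pb(s) + 2 Na⁺(aq); Q = [Na⁺]^2/[Pb²⁺]^1.
From E = E° − (0.0592/n) log Q: log Q = (E° − E)·n/0.0592 = (+2.60 − (+2.670))·2/0.0592 = -2.3649.
So 1·log[Pb²⁺] = 2·log(0.0016) − log Q = -5.5918 − (-2.3649) = -3.2269; [Pb²⁺] = 10^(-3.2269) ≈ 0.00059 M.

0.00059 M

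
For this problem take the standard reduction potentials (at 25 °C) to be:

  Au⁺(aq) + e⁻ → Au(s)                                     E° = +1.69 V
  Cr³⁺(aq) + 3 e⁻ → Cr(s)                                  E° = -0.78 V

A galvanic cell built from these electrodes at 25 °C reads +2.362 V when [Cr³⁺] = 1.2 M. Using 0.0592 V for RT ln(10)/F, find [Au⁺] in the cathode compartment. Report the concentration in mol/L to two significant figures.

0.016 M

Au⁺/Au is the cathode, Cr³⁺/Cr the anode: E°cell = +2.47 V, n = 3.
Overall reaction: 3 Au⁺(aq) + Cr(s) → 3 Au(s) + Cr³⁺(aq); Q = [Cr³⁺]^1/[Au⁺]^3.
From E = E° − (0.0592/n) log Q: log Q = (E° − E)·n/0.0592 = (+2.47 − (+2.362))·3/0.0592 = 5.4730.
So 3·log[Au⁺] = 1·log(1.2) − log Q = 0.0792 − (5.4730) = -5.3938; log[Au⁺] = -5.3938 / 3 = -1.7979; [Au⁺] = 10^(-1.7979) ≈ 0.016 M.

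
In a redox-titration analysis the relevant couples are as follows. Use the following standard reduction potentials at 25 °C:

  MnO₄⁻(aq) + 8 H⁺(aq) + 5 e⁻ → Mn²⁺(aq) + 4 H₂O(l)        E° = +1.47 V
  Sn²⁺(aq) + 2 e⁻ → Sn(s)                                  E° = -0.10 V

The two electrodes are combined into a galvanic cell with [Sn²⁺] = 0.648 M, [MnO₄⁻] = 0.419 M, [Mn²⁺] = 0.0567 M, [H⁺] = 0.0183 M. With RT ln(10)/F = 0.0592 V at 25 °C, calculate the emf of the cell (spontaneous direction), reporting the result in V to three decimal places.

MnO₄⁻/Mn²⁺ is the cathode (higher E°), Sn²⁺/Sn the anode: E°cell = +1.47 − (-0.10) = +1.57 V, n = 10.
Overall: 2 MnO₄⁻(aq) + 16 H⁺(aq) + 5 Sn(s) → 2 Mn²⁺(aq) + 8 H₂O(l) + 5 Sn²⁺(aq)
Q = [Mn²⁺]^2·[Sn²⁺]^5 / ([MnO₄⁻]^2·[H⁺]^16); log Q = 25.121.
E = E° − (0.0592/n) log Q = +1.57 − (0.0592/10)(25.121) = +1.421 V.

+1.421 V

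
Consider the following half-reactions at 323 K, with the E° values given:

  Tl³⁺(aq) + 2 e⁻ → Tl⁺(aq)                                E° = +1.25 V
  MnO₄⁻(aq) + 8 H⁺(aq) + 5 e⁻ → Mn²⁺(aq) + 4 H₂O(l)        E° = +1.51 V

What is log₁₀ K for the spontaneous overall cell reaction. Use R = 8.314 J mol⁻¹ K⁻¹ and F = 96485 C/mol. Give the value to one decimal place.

40.6

Cathode: MnO₄⁻/Mn²⁺; anode: Tl³⁺/Tl⁺. E°cell = (+1.51) − (+1.25) = +0.26 V, with n = 10.
ΔG° = −nFE° = −RT ln K, so ln K = nFE°/(RT) = (10)(96485)(+0.26) / ((8.314)(323)) = 93.416.
log₁₀ K = 93.416 / ln 10 = 40.6.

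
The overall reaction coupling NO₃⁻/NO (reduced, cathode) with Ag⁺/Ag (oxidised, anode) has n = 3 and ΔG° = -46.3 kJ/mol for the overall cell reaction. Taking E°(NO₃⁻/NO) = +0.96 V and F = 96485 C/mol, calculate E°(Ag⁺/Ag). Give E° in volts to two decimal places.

E°cell = −ΔG°/(nF) = −(-46.3×10³)/((3)(96485)) = +0.160 V.
Since NO₃⁻/NO is the cathode and Ag⁺/Ag the anode, E°cell = E°(NO₃⁻/NO) − E°(Ag⁺/Ag).
So E°(Ag⁺/Ag) = E°(NO₃⁻/NO) − E°cell = (+0.96) − (+0.160) = +0.80 V.

+0.80 V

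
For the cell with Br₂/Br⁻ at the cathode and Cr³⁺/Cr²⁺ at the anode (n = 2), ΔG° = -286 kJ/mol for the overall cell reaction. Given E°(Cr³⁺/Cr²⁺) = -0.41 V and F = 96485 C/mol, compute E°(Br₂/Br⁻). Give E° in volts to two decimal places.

E°cell = −ΔG°/(nF) = −(-286×10³)/((2)(96485)) = +1.482 V.
Since Br₂/Br⁻ is the cathode and Cr³⁺/Cr²⁺ the anode, E°cell = E°(Br₂/Br⁻) − E°(Cr³⁺/Cr²⁺).
So E°(Br₂/Br⁻) = E°cell + E°(Cr³⁺/Cr²⁺) = +1.482 + (-0.41) = +1.07 V.

+1.07 V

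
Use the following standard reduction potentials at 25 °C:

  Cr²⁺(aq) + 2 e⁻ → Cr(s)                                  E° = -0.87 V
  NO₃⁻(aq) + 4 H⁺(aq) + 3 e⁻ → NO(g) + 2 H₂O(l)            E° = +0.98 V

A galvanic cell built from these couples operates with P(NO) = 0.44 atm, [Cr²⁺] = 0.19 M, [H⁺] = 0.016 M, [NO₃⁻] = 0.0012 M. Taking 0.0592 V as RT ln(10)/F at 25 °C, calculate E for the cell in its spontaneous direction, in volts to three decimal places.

+1.679 V

NO₃⁻/NO is the cathode (higher E°), Cr²⁺/Cr the anode: E°cell = +0.98 − (-0.87) = +1.85 V, n = 6.
Overall: 2 NO₃⁻(aq) + 8 H⁺(aq) + 3 Cr(s) → 2 NO(g) + 4 H₂O(l) + 3 Cr²⁺(aq)
Q = P(NO)^2·[Cr²⁺]^3 / ([NO₃⁻]^2·[H⁺]^8); log Q = 17.332.
E = E° − (0.0592/n) log Q = +1.85 − (0.0592/6)(17.332) = +1.679 V.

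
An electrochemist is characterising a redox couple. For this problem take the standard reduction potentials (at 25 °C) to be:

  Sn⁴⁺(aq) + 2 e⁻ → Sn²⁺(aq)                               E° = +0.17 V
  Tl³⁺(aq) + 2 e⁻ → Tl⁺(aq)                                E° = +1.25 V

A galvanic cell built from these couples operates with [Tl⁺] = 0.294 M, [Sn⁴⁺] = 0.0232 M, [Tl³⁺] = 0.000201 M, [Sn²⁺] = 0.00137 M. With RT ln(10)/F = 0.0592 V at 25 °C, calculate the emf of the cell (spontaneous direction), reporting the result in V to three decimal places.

+0.950 V

Tl³⁺/Tl⁺ is the cathode (higher E°), Sn⁴⁺/Sn²⁺ the anode: E°cell = +1.25 − (+0.17) = +1.08 V, n = 2.
Overall: Tl³⁺(aq) + Sn²⁺(aq) → Tl⁺(aq) + Sn⁴⁺(aq)
Q = [Tl⁺]·[Sn⁴⁺] / ([Tl³⁺]·[Sn²⁺]); log Q = 4.394.
E = E° − (0.0592/n) log Q = +1.08 − (0.0592/2)(4.394) = +0.950 V.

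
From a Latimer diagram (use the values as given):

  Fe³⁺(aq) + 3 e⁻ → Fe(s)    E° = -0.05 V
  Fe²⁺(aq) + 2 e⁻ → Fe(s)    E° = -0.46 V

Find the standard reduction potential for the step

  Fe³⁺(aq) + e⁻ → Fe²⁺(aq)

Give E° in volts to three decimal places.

+0.770 V

Sequential free energies add, so n₃E°₃ = n₁E°₁ + n₂E°₂.
With n₃ = 3, and the known step contributing 2×(-0.46) V, the unknown satisfies 1·E° = 3×(-0.05) − 2×(-0.46) = +0.770.
E° = +0.770 / 1 = +0.770 V.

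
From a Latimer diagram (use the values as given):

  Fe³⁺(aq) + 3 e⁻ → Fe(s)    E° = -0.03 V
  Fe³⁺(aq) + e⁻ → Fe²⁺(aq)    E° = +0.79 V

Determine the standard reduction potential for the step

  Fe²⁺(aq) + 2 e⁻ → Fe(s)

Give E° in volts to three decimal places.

-0.440 V

Sequential free energies add, so n₃E°₃ = n₁E°₁ + n₂E°₂.
With n₃ = 3, and the known step contributing 1×(+0.79) V, the unknown satisfies 2·E° = 3×(-0.03) − 1×(+0.79) = -0.880.
E° = -0.880 / 2 = -0.440 V.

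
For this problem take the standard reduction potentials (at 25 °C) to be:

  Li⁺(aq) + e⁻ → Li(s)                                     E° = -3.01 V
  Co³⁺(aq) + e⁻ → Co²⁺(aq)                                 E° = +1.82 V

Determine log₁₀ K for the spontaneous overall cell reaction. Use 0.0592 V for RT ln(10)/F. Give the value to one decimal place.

Cathode: Co³⁺/Co²⁺; anode: Li⁺/Li. E°cell = +4.83 V, n = 1.
log K = nE°cell / 0.0592 = (1)(+4.83) / 0.0592 = 81.6.

81.6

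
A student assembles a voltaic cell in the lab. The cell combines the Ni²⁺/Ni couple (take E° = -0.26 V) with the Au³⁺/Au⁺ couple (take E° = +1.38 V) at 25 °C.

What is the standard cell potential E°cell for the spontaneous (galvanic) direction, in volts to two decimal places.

+1.64 V

The Au³⁺/Au⁺ couple has the higher reduction potential, so it is the cathode; Ni²⁺/Ni is oxidised at the anode.
E°cell = E°(cathode) − E°(anode) = (+1.38) − (-0.26) = +1.64 V.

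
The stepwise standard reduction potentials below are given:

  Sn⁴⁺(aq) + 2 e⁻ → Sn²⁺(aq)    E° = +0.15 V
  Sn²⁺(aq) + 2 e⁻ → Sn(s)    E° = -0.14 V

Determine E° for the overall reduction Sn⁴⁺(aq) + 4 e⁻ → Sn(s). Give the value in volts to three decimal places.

+0.005 V

Standard free energies of sequential steps add: ΔG°₃ = ΔG°₁ + ΔG°₂, so n₃E°₃ = n₁E°₁ + n₂E°₂.
E°₃ = (2×+0.15 + 2×-0.14) / 4 = (+0.020) / 4 = +0.005 V.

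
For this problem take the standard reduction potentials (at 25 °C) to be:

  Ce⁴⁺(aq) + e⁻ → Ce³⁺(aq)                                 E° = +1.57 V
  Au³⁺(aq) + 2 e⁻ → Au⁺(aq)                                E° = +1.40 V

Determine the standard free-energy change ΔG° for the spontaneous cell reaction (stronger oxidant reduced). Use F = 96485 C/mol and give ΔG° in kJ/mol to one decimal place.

Ce⁴⁺/Ce³⁺ (E° = +1.57 V) is the cathode; Au³⁺/Au⁺ (E° = +1.40 V) is the anode, so E°cell = +0.17 V.
Balancing electrons gives n = 2 (lcm of 1 and 2).
ΔG° = −nFE° = −(2)(96485)(+0.17) = -32,805 J = -32.8 kJ/mol.

-32.8 kJ/mol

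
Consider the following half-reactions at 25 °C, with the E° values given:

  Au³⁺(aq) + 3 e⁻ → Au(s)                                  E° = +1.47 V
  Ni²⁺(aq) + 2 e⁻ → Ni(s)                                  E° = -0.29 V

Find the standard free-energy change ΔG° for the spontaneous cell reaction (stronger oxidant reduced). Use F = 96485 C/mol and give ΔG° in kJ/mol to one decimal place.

-1018.9 kJ/mol

Au³⁺/Au (E° = +1.47 V) is the cathode; Ni²⁺/Ni (E° = -0.29 V) is the anode, so E°cell = +1.76 V.
Balancing electrons gives n = 6 (lcm of 3 and 2).
ΔG° = −nFE° = −(6)(96485)(+1.76) = -1,018,882 J = -1018.9 kJ/mol.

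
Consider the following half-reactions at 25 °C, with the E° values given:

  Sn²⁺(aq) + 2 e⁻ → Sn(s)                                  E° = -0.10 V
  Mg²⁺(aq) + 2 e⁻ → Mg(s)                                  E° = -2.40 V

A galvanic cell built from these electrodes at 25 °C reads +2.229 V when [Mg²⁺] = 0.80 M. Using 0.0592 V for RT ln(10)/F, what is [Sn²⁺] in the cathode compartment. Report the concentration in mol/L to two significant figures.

Sn²⁺/Sn is the cathode, Mg²⁺/Mg the anode: E°cell = +2.30 V, n = 2.
Overall reaction: Sn²⁺(aq) + Mg(s) → Sn(s) + Mg²⁺(aq); Q = [Mg²⁺]^1/[Sn²⁺]^1.
From E = E° − (0.0592/n) log Q: log Q = (E° − E)·n/0.0592 = (+2.30 − (+2.229))·2/0.0592 = 2.3986.
So 1·log[Sn²⁺] = 1·log(0.8) − log Q = -0.0969 − (2.3986) = -2.4955; [Sn²⁺] = 10^(-2.4955) ≈ 0.0032 M.

0.0032 M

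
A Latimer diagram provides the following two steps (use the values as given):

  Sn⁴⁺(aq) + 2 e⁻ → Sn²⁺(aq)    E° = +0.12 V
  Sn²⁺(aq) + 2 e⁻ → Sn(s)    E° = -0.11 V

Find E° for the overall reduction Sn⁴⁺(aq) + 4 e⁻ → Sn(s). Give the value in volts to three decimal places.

Since ΔG° = −nFE° is additive over sequential reductions, n₃E°₃ = n₁E°₁ + n₂E°₂.
E°₃ = (2×+0.12 + 2×-0.11) / 4 = (+0.020) / 4 = +0.005 V.

+0.005 V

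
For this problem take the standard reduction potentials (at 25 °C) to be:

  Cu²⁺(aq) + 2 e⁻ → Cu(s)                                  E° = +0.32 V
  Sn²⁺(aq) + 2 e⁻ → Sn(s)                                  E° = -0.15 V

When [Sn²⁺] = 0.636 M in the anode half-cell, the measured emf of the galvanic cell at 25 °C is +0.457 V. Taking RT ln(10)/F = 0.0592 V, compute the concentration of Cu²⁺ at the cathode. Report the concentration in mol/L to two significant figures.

Cu²⁺/Cu is the cathode, Sn²⁺/Sn the anode: E°cell = +0.47 V, n = 2.
Overall reaction: Cu²⁺(aq) + Sn(s) → Cu(s) + Sn²⁺(aq); Q = [Sn²⁺]^1/[Cu²⁺]^1.
From E = E° − (0.0592/n) log Q: log Q = (E° − E)·n/0.0592 = (+0.47 − (+0.457))·2/0.0592 = 0.4392.
So 1·log[Cu²⁺] = 1·log(0.636) − log Q = -0.1965 − (0.4392) = -0.6357; [Cu²⁺] = 10^(-0.6357) ≈ 0.23 M.

0.23 M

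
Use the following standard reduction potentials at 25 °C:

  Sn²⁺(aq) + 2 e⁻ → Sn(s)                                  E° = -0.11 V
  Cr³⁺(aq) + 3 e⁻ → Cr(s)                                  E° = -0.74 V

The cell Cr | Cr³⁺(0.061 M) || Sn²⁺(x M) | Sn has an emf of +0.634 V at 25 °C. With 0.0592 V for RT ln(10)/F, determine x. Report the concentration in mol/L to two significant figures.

Sn²⁺/Sn is the cathode, Cr³⁺/Cr the anode: E°cell = +0.63 V, n = 6.
Overall reaction: 3 Sn²⁺(aq) + 2 Cr(s) → 3 Sn(s) + 2 Cr³⁺(aq); Q = [Cr³⁺]^2/[Sn²⁺]^3.
From E = E° − (0.0592/n) log Q: log Q = (E° − E)·n/0.0592 = (+0.63 − (+0.634))·6/0.0592 = -0.4054.
So 3·log[Sn²⁺] = 2·log(0.061) − log Q = -2.4293 − (-0.4054) = -2.0239; log[Sn²⁺] = -2.0239 / 3 = -0.6746; [Sn²⁺] = 10^(-0.6746) ≈ 0.21 M.

0.21 M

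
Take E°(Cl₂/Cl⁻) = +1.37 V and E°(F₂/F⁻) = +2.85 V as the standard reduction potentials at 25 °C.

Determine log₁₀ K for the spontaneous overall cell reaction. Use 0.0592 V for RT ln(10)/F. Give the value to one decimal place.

50.0

Cathode: F₂/F⁻; anode: Cl₂/Cl⁻. E°cell = +1.48 V, n = 2.
log K = nE°cell / 0.0592 = (2)(+1.48) / 0.0592 = 50.0.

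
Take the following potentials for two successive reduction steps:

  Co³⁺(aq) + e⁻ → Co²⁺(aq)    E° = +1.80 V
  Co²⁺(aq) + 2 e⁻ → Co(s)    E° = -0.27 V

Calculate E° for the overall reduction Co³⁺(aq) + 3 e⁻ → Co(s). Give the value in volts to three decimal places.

+0.420 V

Since ΔG° = −nFE° is additive over sequential reductions, n₃E°₃ = n₁E°₁ + n₂E°₂.
E°₃ = (1×+1.80 + 2×-0.27) / 3 = (+1.260) / 3 = +0.420 V.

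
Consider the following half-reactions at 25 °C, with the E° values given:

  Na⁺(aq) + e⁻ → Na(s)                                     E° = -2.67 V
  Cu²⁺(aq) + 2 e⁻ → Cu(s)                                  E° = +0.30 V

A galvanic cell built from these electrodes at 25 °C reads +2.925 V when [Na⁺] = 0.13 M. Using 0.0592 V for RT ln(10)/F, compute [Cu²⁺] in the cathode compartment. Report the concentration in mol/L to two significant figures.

Cu²⁺/Cu is the cathode, Na⁺/Na the anode: E°cell = +2.97 V, n = 2.
Overall reaction: Cu²⁺(aq) + 2 Na(s) → Cu(s) + 2 Na⁺(aq); Q = [Na⁺]^2/[Cu²⁺]^1.
From E = E° − (0.0592/n) log Q: log Q = (E° − E)·n/0.0592 = (+2.97 − (+2.925))·2/0.0592 = 1.5203.
So 1·log[Cu²⁺] = 2·log(0.13) − log Q = -1.7721 − (1.5203) = -3.2924; [Cu²⁺] = 10^(-3.2924) ≈ 0.00051 M.

0.00051 M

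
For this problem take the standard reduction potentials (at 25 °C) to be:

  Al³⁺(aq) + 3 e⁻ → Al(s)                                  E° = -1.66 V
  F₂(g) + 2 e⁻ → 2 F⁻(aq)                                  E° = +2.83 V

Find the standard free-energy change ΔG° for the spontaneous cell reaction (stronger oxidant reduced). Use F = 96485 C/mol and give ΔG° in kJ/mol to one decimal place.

-2599.3 kJ/mol

F₂/F⁻ (E° = +2.83 V) is the cathode; Al³⁺/Al (E° = -1.66 V) is the anode, so E°cell = +4.49 V.
Balancing electrons gives n = 6 (lcm of 2 and 3).
ΔG° = −nFE° = −(6)(96485)(+4.49) = -2,599,306 J = -2599.3 kJ/mol.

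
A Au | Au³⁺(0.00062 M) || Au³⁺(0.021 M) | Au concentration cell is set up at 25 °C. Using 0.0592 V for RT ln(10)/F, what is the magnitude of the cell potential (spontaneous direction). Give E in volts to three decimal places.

For a concentration cell E°cell = 0. The 0.021 M side is the cathode (reduction is favoured where [Au³⁺] is higher).
With n = 3, E = −(0.0592/3) log([Au³⁺]ₐₙ/[Au³⁺]꜀ₐₜ) = −(0.0592/3) log(0.00062/0.021) = −(0.0592/3)(-1.530) = +0.030 V.

+0.030 V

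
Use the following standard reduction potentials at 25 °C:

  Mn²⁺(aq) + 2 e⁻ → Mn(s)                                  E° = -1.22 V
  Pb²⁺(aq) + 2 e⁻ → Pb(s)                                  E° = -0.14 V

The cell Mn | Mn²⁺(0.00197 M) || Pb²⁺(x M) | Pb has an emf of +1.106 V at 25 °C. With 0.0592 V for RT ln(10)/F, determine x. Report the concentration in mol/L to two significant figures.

Pb²⁺/Pb is the cathode, Mn²⁺/Mn the anode: E°cell = +1.08 V, n = 2.
Overall reaction: Pb²⁺(aq) + Mn(s) → Pb(s) + Mn²⁺(aq); Q = [Mn²⁺]^1/[Pb²⁺]^1.
From E = E° − (0.0592/n) log Q: log Q = (E° − E)·n/0.0592 = (+1.08 − (+1.106))·2/0.0592 = -0.8784.
So 1·log[Pb²⁺] = 1·log(0.00197) − log Q = -2.7055 − (-0.8784) = -1.8271; [Pb²⁺] = 10^(-1.8271) ≈ 0.015 M.

0.015 M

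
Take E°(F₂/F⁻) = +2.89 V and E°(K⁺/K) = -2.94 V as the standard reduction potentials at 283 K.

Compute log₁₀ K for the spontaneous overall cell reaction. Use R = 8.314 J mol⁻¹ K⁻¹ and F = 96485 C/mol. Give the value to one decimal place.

Cathode: F₂/F⁻; anode: K⁺/K. E°cell = (+2.89) − (-2.94) = +5.83 V, with n = 2.
ΔG° = −nFE° = −RT ln K, so ln K = nFE°/(RT) = (2)(96485)(+5.83) / ((8.314)(283)) = 478.148.
log₁₀ K = 478.148 / ln 10 = 207.7.

207.7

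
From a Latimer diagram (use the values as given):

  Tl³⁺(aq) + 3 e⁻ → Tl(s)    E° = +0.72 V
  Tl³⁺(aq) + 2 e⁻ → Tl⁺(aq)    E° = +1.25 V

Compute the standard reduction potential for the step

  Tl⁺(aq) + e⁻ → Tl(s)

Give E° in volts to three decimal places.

Sequential free energies add, so n₃E°₃ = n₁E°₁ + n₂E°₂.
With n₃ = 3, and the known step contributing 2×(+1.25) V, the unknown satisfies 1·E° = 3×(+0.72) − 2×(+1.25) = -0.340.
E° = -0.340 / 1 = -0.340 V.

-0.340 V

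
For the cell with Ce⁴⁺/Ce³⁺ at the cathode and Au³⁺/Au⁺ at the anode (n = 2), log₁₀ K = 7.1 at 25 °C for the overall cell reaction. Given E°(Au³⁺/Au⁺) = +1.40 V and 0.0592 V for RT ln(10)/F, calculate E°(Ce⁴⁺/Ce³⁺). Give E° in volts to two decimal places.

E°cell = (0.0592/n)·log K = (0.0592/2)(7.1) = +0.210 V.
Since Ce⁴⁺/Ce³⁺ is the cathode and Au³⁺/Au⁺ the anode, E°cell = E°(Ce⁴⁺/Ce³⁺) − E°(Au³⁺/Au⁺).
So E°(Ce⁴⁺/Ce³⁺) = E°cell + E°(Au³⁺/Au⁺) = +0.210 + (+1.40) = +1.61 V.

+1.61 V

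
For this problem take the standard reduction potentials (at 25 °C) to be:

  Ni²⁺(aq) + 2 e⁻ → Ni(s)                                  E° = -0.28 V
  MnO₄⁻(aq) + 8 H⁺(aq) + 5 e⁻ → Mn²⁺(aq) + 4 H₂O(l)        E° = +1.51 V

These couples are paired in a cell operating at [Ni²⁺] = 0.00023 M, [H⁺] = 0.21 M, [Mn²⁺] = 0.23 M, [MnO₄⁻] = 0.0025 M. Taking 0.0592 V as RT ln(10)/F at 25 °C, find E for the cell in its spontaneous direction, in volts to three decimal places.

+1.810 V

MnO₄⁻/Mn²⁺ is the cathode (higher E°), Ni²⁺/Ni the anode: E°cell = +1.51 − (-0.28) = +1.79 V, n = 10.
Overall: 2 MnO₄⁻(aq) + 16 H⁺(aq) + 5 Ni(s) → 2 Mn²⁺(aq) + 8 H₂O(l) + 5 Ni²⁺(aq)
Q = [Mn²⁺]^2·[Ni²⁺]^5 / ([MnO₄⁻]^2·[H⁺]^16); log Q = -3.419.
E = E° − (0.0592/n) log Q = +1.79 − (0.0592/10)(-3.419) = +1.810 V.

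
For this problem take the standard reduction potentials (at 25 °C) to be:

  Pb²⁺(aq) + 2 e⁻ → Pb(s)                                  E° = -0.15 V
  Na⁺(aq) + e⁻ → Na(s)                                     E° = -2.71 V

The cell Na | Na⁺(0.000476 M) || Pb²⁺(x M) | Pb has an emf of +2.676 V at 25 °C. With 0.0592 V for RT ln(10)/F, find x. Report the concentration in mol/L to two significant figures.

Pb²⁺/Pb is the cathode, Na⁺/Na the anode: E°cell = +2.56 V, n = 2.
Overall reaction: Pb²⁺(aq) + 2 Na(s) → Pb(s) + 2 Na⁺(aq); Q = [Na⁺]^2/[Pb²⁺]^1.
From E = E° − (0.0592/n) log Q: log Q = (E° − E)·n/0.0592 = (+2.56 − (+2.676))·2/0.0592 = -3.9189.
So 1·log[Pb²⁺] = 2·log(0.000476) − log Q = -6.6448 − (-3.9189) = -2.7259; [Pb²⁺] = 10^(-2.7259) ≈ 0.0019 M.

0.0019 M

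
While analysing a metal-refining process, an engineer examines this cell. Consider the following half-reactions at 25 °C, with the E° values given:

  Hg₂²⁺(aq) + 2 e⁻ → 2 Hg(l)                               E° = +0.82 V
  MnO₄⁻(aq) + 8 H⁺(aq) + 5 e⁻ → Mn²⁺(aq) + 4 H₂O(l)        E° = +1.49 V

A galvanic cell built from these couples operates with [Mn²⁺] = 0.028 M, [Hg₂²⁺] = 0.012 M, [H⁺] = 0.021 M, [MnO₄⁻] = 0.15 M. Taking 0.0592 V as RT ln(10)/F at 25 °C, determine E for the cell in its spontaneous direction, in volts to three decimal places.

+0.577 V

MnO₄⁻/Mn²⁺ is the cathode (higher E°), Hg₂²⁺/Hg the anode: E°cell = +1.49 − (+0.82) = +0.67 V, n = 10.
Overall: 2 MnO₄⁻(aq) + 16 H⁺(aq) + 10 Hg(l) → 2 Mn²⁺(aq) + 8 H₂O(l) + 5 Hg₂²⁺(aq)
Q = [Mn²⁺]^2·[Hg₂²⁺]^5 / ([MnO₄⁻]^2·[H⁺]^16); log Q = 15.783.
E = E° − (0.0592/n) log Q = +0.67 − (0.0592/10)(15.783) = +0.577 V.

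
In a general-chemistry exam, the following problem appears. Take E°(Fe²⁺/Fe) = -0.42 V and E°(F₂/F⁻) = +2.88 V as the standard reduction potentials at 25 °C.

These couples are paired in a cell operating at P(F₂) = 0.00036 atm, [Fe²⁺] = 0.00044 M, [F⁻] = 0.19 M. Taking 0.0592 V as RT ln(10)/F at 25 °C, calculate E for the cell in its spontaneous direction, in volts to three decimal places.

+3.340 V

F₂/F⁻ is the cathode (higher E°), Fe²⁺/Fe the anode: E°cell = +2.88 − (-0.42) = +3.30 V, n = 2.
Overall: F₂(g) + Fe(s) → 2 F⁻(aq) + Fe²⁺(aq)
Q = [F⁻]^2·[Fe²⁺] / (P(F₂)); log Q = -1.355.
E = E° − (0.0592/n) log Q = +3.30 − (0.0592/2)(-1.355) = +3.340 V.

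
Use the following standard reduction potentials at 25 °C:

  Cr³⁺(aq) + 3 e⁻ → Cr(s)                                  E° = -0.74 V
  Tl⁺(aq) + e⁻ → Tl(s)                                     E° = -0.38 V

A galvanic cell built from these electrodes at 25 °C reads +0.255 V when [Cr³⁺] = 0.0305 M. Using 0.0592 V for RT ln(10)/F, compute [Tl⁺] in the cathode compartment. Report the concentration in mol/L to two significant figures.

Tl⁺/Tl is the cathode, Cr³⁺/Cr the anode: E°cell = +0.36 V, n = 3.
Overall reaction: 3 Tl⁺(aq) + Cr(s) → 3 Tl(s) + Cr³⁺(aq); Q = [Cr³⁺]^1/[Tl⁺]^3.
From E = E° − (0.0592/n) log Q: log Q = (E° − E)·n/0.0592 = (+0.36 − (+0.255))·3/0.0592 = 5.3209.
So 3·log[Tl⁺] = 1·log(0.0305) − log Q = -1.5157 − (5.3209) = -6.8366; log[Tl⁺] = -6.8366 / 3 = -2.2789; [Tl⁺] = 10^(-2.2789) ≈ 0.0053 M.

0.0053 M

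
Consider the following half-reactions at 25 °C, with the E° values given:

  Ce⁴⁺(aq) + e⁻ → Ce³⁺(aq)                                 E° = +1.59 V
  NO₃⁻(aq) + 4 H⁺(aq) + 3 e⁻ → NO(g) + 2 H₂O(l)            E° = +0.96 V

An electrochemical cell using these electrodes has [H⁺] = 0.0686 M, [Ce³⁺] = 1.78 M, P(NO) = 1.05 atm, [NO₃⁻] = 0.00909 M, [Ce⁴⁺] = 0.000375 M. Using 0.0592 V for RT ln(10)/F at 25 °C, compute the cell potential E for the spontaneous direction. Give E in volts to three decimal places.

+0.545 V

Ce⁴⁺/Ce³⁺ is the cathode (higher E°), NO₃⁻/NO the anode: E°cell = +1.59 − (+0.96) = +0.63 V, n = 3.
Overall: 3 Ce⁴⁺(aq) + NO(g) + 2 H₂O(l) → 3 Ce³⁺(aq) + NO₃⁻(aq) + 4 H⁺(aq)
Q = [Ce³⁺]^3·[NO₃⁻]·[H⁺]^4 / ([Ce⁴⁺]^3·P(NO)); log Q = 4.312.
E = E° − (0.0592/n) log Q = +0.63 − (0.0592/3)(4.312) = +0.545 V.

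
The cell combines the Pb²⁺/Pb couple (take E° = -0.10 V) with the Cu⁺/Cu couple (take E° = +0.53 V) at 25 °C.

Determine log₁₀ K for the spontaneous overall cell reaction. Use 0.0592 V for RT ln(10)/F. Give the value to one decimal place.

Cathode: Cu⁺/Cu; anode: Pb²⁺/Pb. E°cell = +0.63 V, n = 2.
log K = nE°cell / 0.0592 = (2)(+0.63) / 0.0592 = 21.3.

21.3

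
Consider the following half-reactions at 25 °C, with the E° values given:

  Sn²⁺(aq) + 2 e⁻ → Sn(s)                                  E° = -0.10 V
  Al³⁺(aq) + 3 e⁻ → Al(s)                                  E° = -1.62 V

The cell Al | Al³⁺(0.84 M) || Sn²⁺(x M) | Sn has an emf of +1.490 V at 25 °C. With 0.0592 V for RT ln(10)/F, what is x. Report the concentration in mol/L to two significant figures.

Sn²⁺/Sn is the cathode, Al³⁺/Al the anode: E°cell = +1.52 V, n = 6.
Overall reaction: 3 Sn²⁺(aq) + 2 Al(s) → 3 Sn(s) + 2 Al³⁺(aq); Q = [Al³⁺]^2/[Sn²⁺]^3.
From E = E° − (0.0592/n) log Q: log Q = (E° − E)·n/0.0592 = (+1.52 − (+1.490))·6/0.0592 = 3.0405.
So 3·log[Sn²⁺] = 2·log(0.84) − log Q = -0.1514 − (3.0405) = -3.1919; log[Sn²⁺] = -3.1919 / 3 = -1.0640; [Sn²⁺] = 10^(-1.0640) ≈ 0.086 M.

0.086 M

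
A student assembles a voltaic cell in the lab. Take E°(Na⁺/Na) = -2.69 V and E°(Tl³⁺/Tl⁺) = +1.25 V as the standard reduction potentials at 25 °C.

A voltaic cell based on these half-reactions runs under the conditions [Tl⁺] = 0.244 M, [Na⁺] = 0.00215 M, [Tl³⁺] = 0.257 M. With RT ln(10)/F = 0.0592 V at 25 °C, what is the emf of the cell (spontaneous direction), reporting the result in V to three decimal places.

+4.099 V

Tl³⁺/Tl⁺ is the cathode (higher E°), Na⁺/Na the anode: E°cell = +1.25 − (-2.69) = +3.94 V, n = 2.
Overall: Tl³⁺(aq) + 2 Na(s) → Tl⁺(aq) + 2 Na⁺(aq)
Q = [Tl⁺]·[Na⁺]^2 / ([Tl³⁺]); log Q = -5.358.
E = E° − (0.0592/n) log Q = +3.94 − (0.0592/2)(-5.358) = +4.099 V.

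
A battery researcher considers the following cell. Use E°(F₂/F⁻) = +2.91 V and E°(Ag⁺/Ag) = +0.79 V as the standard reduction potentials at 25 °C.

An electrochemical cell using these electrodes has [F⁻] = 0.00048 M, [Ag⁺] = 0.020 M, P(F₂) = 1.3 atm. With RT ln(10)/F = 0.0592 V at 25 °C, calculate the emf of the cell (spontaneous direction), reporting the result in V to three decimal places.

+2.420 V

F₂/F⁻ is the cathode (higher E°), Ag⁺/Ag the anode: E°cell = +2.91 − (+0.79) = +2.12 V, n = 2.
Overall: F₂(g) + 2 Ag(s) → 2 F⁻(aq) + 2 Ag⁺(aq)
Q = [F⁻]^2·[Ag⁺]^2 / (P(F₂)); log Q = -10.149.
E = E° − (0.0592/n) log Q = +2.12 − (0.0592/2)(-10.149) = +2.420 V.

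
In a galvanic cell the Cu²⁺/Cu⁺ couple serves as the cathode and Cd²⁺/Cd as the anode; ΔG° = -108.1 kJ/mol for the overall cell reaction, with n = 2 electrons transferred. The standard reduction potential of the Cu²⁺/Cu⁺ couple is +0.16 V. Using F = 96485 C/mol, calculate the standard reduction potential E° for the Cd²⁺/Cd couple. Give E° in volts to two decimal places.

E°cell = −ΔG°/(nF) = −(-108.1×10³)/((2)(96485)) = +0.560 V.
Since Cu²⁺/Cu⁺ is the cathode and Cd²⁺/Cd the anode, E°cell = E°(Cu²⁺/Cu⁺) − E°(Cd²⁺/Cd).
So E°(Cd²⁺/Cd) = E°(Cu²⁺/Cu⁺) − E°cell = (+0.16) − (+0.560) = -0.40 V.

-0.40 V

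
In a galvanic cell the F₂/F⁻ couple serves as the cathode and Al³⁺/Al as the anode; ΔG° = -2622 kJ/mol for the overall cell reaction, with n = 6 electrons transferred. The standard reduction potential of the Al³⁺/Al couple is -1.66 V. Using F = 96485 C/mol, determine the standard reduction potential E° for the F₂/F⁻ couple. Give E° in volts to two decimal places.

+2.87 V

E°cell = −ΔG°/(nF) = −(-2622×10³)/((6)(96485)) = +4.529 V.
Since F₂/F⁻ is the cathode and Al³⁺/Al the anode, E°cell = E°(F₂/F⁻) − E°(Al³⁺/Al).
So E°(F₂/F⁻) = E°cell + E°(Al³⁺/Al) = +4.529 + (-1.66) = +2.87 V.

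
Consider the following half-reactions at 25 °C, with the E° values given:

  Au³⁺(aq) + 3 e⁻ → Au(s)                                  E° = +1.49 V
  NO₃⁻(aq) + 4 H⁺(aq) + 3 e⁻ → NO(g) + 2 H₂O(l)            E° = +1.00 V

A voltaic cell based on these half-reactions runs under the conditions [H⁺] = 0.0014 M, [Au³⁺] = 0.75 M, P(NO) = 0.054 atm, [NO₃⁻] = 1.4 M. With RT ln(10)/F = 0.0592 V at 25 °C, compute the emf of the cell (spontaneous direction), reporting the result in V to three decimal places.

+0.685 V

Au³⁺/Au is the cathode (higher E°), NO₃⁻/NO the anode: E°cell = +1.49 − (+1.00) = +0.49 V, n = 3.
Overall: Au³⁺(aq) + NO(g) + 2 H₂O(l) → Au(s) + NO₃⁻(aq) + 4 H⁺(aq)
Q = [NO₃⁻]·[H⁺]^4 / ([Au³⁺]·P(NO)); log Q = -9.877.
E = E° − (0.0592/n) log Q = +0.49 − (0.0592/3)(-9.877) = +0.685 V.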